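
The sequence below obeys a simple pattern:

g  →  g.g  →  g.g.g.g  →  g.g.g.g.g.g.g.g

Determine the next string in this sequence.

g.g.g.g.g.g.g.g.g.g.g.g.g.g.g.g

Every step duplicates the string with '.' between the halves.
One more doubling of g.g.g.g.g.g.g.g gives the answer.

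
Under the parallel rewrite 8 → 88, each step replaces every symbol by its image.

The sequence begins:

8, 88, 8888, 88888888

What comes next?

Apply φ to 88888888 symbol by symbol: 8→88, 8→88, 8→88, 8→88, 8→88, 8→88, 8→88, 8→88; joined: 88 88 88 88 88 88 88 88.

8888888888888888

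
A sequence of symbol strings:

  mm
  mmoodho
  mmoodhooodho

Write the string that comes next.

mmoodhooodhooodho

The strings grow by a fixed suffix oodho each time.
One more step from mmoodhooodho gives the answer.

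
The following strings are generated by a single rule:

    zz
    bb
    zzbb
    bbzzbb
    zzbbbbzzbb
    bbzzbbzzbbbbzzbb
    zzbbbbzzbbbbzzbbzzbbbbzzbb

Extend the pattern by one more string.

bbzzbbzzbbbbzzbbzzbbbbzzbbbbzzbbzzbbbbzzbb

From term 3 onward, concatenate the second-to-last term with the last: zz·bb = zzbb, bb·zzbb = bbzzbb, …
The next term joins bbzzbbzzbbbbzzbb and zzbbbbzzbbbbzzbbzzbbbbzzbb.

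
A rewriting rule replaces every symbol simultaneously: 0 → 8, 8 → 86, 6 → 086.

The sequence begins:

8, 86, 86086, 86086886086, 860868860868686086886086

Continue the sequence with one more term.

Rewriting the 24 symbols of 860868860868686086886086 one by one yields 86 086 8 86 086 86 86 086 8 86 086 86 086 86 086 8 86 086 86 86 086 8 86 086; concatenated:

86086886086868608688608686086860868860868686086886086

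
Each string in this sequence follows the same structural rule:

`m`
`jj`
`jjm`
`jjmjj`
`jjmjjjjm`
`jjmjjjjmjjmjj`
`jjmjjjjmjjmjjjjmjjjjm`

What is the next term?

From term 3 onward, concatenate the last term with the second-to-last: jj·m = jjm, jjm·jj = jjmjj, …
So term 8 is jjmjjjjmjjmjjjjmjjjjm·jjmjjjjmjjmjj.

jjmjjjjmjjmjjjjmjjjjmjjmjjjjmjjmjj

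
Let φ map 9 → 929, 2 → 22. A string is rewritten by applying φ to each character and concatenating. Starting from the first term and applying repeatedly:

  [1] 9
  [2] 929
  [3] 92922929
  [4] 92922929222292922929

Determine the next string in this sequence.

Rewriting the 20 symbols of 92922929222292922929 one by one yields 929 22 929 22 22 929 22 929 22 22 22 22 929 22 929 22 22 929 22 929; concatenated:

929229292222929229292222222292922929222292922929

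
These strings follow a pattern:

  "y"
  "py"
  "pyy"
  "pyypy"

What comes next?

pyypypyy

Each term (from the third on) is the previous term followed by the one before it: term 3 = py·y = pyy.
The next term joins pyypy and pyy.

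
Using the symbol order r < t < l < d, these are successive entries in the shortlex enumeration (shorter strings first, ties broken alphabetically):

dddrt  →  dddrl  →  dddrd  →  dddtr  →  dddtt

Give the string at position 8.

dddlr

Continuing the enumeration 3 steps past dddtt: dddtt → dddtl → dddtd → (answer).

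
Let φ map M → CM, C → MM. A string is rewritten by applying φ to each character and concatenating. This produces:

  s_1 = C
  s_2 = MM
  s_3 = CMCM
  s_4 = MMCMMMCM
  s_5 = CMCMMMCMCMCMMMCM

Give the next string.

MMCMMMCMCMCMMMCMMMCMMMCMCMCMMMCM

φ(CMCMMMCMCMCMMMCM) expands symbol-by-symbol to MM CM MM CM CM CM MM CM MM CM MM CM CM CM MM CM; joining the 16 pieces gives the next term.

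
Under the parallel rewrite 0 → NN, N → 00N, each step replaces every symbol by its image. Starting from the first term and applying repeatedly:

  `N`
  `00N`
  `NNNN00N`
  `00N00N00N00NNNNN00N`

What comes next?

Applying the rule to each of the 19 symbols of 00N00N00N00NNNNN00N gives the pieces NN NN 00N NN NN 00N NN NN 00N NN NN 00N 00N 00N 00N 00N NN NN 00N, which concatenate to the answer.

NNNN00NNNNN00NNNNN00NNNNN00N00N00N00N00NNNNN00N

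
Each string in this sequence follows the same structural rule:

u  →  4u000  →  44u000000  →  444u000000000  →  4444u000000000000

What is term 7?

Every step adds 4 to the front and 000 to the end of the previous string.
From 4444u000000000000, 2 further steps: 4444u000000000000 → 44444u000000000000000 → (answer).

444444u000000000000000000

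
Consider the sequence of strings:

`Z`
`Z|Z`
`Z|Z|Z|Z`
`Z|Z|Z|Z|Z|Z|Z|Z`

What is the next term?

Each string is two copies of the previous one joined by '|'.
One more doubling of Z|Z|Z|Z|Z|Z|Z|Z gives the answer.

Z|Z|Z|Z|Z|Z|Z|Z|Z|Z|Z|Z|Z|Z|Z|Z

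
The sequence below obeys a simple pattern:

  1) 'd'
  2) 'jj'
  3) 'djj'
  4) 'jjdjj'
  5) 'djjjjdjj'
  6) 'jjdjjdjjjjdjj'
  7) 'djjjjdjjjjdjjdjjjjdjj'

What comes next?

This is a Fibonacci-style word recurrence s(k) = s(k−2)·s(k−1): e.g. d·jj = djj.
Continuing: jjdjjdjjjjdjj · djjjjdjjjjdjjdjjjjdjj gives term 8.

jjdjjdjjjjdjjdjjjjdjjjjdjjdjjjjdjj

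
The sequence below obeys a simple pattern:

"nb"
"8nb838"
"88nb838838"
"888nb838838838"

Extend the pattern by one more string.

s(k+1) = 8·s(k)·838, so each term gains 8 as a prefix and 838 as a suffix.
One more step from 888nb838838838 gives the answer.

8888nb838838838838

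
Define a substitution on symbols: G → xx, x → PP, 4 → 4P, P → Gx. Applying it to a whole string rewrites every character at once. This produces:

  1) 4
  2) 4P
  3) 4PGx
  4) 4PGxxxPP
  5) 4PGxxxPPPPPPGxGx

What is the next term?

Applying the rule to each of the 16 symbols of 4PGxxxPPPPPPGxGx gives the pieces 4P Gx xx PP PP PP Gx Gx Gx Gx Gx Gx xx PP xx PP, which concatenate to the answer.

4PGxxxPPPPPPGxGxGxGxGxGxxxPPxxPP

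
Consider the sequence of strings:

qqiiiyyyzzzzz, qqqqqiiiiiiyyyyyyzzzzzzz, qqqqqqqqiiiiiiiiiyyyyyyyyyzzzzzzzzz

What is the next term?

The n-th term is 3n-1 q's then 3n i's then 3n y's then 2n+3 z's (n = 1, 2, …).
At n = 4 the blocks have lengths 11, 12, 12, 11.

qqqqqqqqqqqiiiiiiiiiiiiyyyyyyyyyyyyzzzzzzzzzzz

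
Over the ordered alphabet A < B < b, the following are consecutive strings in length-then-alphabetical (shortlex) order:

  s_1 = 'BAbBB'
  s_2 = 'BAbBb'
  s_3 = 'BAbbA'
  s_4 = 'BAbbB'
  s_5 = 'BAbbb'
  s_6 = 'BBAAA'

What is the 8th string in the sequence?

BBAAb

Continuing the enumeration 2 steps past BBAAA: BBAAA → BBAAB → (answer).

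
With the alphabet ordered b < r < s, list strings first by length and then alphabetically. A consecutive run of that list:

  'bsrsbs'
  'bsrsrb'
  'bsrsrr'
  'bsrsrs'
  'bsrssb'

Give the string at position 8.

Continuing the enumeration 3 steps past bsrssb: bsrssb → bsrssr → bsrsss → (answer).

bssbbb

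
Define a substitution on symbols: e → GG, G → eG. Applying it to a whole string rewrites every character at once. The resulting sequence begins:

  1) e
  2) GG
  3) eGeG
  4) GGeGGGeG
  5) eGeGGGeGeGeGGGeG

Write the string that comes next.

Rewriting the 16 symbols of eGeGGGeGeGeGGGeG one by one yields GG eG GG eG eG eG GG eG GG eG GG eG eG eG GG eG; concatenated:

GGeGGGeGeGeGGGeGGGeGGGeGeGeGGGeG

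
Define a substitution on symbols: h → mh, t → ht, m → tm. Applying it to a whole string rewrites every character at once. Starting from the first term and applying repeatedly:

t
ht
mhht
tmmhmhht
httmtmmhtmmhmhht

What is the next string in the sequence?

Replace each of the 16 characters of httmtmmhtmmhmhht in place — mh ht ht tm ht tm tm mh ht tm tm mh tm mh mh ht — and concatenate.

mhhthttmhttmtmmhhttmtmmhtmmhmhht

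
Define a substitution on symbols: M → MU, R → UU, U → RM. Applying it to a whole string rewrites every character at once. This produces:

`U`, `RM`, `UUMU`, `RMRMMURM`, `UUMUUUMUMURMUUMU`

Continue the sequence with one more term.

RMRMMURMRMRMMURMMURMUUMURMRMMURM

φ(UUMUUUMUMURMUUMU) expands symbol-by-symbol to RM RM MU RM RM RM MU RM MU RM UU MU RM RM MU RM; joining the 16 pieces gives the next term.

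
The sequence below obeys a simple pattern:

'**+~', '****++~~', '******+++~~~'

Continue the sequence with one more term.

Term n consists of 2n *'s, followed by n +'s, followed by n ~'s (n = 1, 2, …).
Setting n = 4 gives 8, 4, 4 characters in each block.

********++++~~~~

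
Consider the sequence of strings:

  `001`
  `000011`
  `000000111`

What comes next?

The n-th term is 2n 0's then n 1's (n = 1, 2, …).
For the next term, n = 4, so the run lengths are 8, 4.

000000001111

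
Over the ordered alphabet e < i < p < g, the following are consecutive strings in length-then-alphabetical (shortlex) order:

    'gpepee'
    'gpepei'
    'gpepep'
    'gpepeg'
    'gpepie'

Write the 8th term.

gpepig

Advancing 3 positions from gpepie through gpepie → gpepii → gpepip reaches term 8.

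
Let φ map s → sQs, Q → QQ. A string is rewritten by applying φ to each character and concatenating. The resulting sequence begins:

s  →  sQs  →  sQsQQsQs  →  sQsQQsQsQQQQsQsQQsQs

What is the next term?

sQsQQsQsQQQQsQsQQsQsQQQQQQQQsQsQQsQsQQQQsQsQQsQs

Applying the rule to each of the 20 symbols of sQsQQsQsQQQQsQsQQsQs gives the pieces sQs QQ sQs QQ QQ sQs QQ sQs QQ QQ QQ QQ sQs QQ sQs QQ QQ sQs QQ sQs, which concatenate to the answer.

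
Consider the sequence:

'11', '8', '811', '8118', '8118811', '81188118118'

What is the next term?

This is a Fibonacci-style word recurrence s(k) = s(k−1)·s(k−2): e.g. 8·11 = 811.
So term 7 is 81188118118·8118811.

811881181188118811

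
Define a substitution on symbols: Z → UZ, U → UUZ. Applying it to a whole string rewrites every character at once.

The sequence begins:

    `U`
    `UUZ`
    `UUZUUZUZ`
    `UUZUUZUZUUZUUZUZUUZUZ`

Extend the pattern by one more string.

φ(UUZUUZUZUUZUUZUZUUZUZ) expands symbol-by-symbol to UUZ UUZ UZ UUZ UUZ UZ UUZ UZ UUZ UUZ UZ UUZ UUZ UZ UUZ UZ UUZ UUZ UZ UUZ UZ; joining the 21 pieces gives the next term.

UUZUUZUZUUZUUZUZUUZUZUUZUUZUZUUZUUZUZUUZUZUUZUUZUZUUZUZ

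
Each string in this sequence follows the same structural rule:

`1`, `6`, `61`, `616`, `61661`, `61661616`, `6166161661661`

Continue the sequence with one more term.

This is a Fibonacci-style word recurrence s(k) = s(k−1)·s(k−2): e.g. 6·1 = 61.
So term 8 is 6166161661661·61661616.

616616166166161661616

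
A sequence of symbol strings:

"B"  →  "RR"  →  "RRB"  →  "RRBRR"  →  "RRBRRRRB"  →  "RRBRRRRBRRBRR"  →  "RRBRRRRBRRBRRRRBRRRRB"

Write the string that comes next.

RRBRRRRBRRBRRRRBRRRRBRRBRRRRBRRBRR

Each term (from the third on) is the previous term followed by the one before it: term 3 = RR·B = RRB.
So term 8 is RRBRRRRBRRBRRRRBRRRRB·RRBRRRRBRRBRR.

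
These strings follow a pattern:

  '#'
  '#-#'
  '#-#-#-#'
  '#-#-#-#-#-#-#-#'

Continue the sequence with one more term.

s(k+1) = s(k)·-·s(k) — each term doubles the last with '-' between the halves.
So the next term is two copies of #-#-#-#-#-#-#-# with '-' between the halves.

#-#-#-#-#-#-#-#-#-#-#-#-#-#-#-#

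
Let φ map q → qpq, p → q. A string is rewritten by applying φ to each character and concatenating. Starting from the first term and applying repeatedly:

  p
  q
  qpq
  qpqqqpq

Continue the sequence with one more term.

qpqqqpqqpqqpqqqpq

Apply φ to qpqqqpq symbol by symbol: q→qpq, p→q, q→qpq, q→qpq, q→qpq, p→q, q→qpq; joined: qpq q qpq qpq qpq q qpq.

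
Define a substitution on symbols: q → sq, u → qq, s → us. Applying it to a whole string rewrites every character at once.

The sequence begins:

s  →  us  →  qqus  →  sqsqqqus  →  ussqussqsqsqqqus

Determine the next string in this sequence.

φ(ussqussqsqsqqqus) expands symbol-by-symbol to qq us us sq qq us us sq us sq us sq sq sq qq us; joining the 16 pieces gives the next term.

qqusussqqqusussqussqussqsqsqqqus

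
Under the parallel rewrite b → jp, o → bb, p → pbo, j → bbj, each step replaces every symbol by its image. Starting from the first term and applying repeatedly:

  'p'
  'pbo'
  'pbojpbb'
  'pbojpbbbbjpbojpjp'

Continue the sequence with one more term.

Replace each of the 17 characters of pbojpbbbbjpbojpjp in place — pbo jp bb bbj pbo jp jp jp jp bbj pbo jp bb bbj pbo bbj pbo — and concatenate.

pbojpbbbbjpbojpjpjpjpbbjpbojpbbbbjpbobbjpbo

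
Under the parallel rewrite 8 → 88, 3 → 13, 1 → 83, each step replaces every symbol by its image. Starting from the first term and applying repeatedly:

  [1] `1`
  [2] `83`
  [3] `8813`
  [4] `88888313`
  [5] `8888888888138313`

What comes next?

88888888888888888888831388138313

Applying the rule to each of the 16 symbols of 8888888888138313 gives the pieces 88 88 88 88 88 88 88 88 88 88 83 13 88 13 83 13, which concatenate to the answer.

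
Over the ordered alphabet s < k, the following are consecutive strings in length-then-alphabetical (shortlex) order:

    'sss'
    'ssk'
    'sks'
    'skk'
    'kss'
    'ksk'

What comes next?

kks

Treat ksk as a base-2 numeral over the given alphabet and add one, carrying through any trailing k's.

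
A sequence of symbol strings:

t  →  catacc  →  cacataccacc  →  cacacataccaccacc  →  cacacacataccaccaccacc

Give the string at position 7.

cacacacacacataccaccaccaccaccacc

Every step adds ca to the front and acc to the end of the previous string.
From cacacacataccaccaccacc, 2 further steps: cacacacataccaccaccacc → cacacacacataccaccaccaccacc → (answer).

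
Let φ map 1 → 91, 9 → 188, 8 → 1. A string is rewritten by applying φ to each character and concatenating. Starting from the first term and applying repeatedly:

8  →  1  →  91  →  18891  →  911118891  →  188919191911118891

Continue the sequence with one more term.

φ(188919191911118891) expands symbol-by-symbol to 91 1 1 188 91 188 91 188 91 188 91 91 91 91 1 1 188 91; joining the 18 pieces gives the next term.

9111188911889118891188919191911118891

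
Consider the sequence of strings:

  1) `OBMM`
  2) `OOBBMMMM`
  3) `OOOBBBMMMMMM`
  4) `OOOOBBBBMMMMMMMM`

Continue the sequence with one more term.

Reading off run lengths: O runs 1, 2, 3, 4; B runs 1, 2, 3, 4; M runs 2, 4, 6, 8 — each is linear in n (n = 1, 2, …).
Setting n = 5 gives 5, 5, 10 characters in each block.

OOOOOBBBBBMMMMMMMMMM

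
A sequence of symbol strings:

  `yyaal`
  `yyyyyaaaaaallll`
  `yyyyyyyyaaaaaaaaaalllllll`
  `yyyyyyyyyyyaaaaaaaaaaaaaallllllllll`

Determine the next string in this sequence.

Term n consists of 3n-1 y's, followed by 4n-2 a's, followed by 3n-2 l's (n = 1, 2, …).
At n = 5 the blocks have lengths 14, 18, 13.

yyyyyyyyyyyyyyaaaaaaaaaaaaaaaaaalllllllllllll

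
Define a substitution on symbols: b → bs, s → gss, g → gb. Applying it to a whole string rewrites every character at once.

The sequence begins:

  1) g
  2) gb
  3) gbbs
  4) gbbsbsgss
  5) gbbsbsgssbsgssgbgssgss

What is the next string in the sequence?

φ(gbbsbsgssbsgssgbgssgss) expands symbol-by-symbol to gb bs bs gss bs gss gb gss gss bs gss gb gss gss gb bs gb gss gss gb gss gss; joining the 22 pieces gives the next term.

gbbsbsgssbsgssgbgssgssbsgssgbgssgssgbbsgbgssgssgbgssgss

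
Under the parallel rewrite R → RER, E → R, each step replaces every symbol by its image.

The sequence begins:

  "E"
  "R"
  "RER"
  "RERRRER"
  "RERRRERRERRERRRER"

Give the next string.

Replace each of the 17 characters of RERRRERRERRERRRER in place — RER R RER RER RER R RER RER R RER RER R RER RER RER R RER — and concatenate.

RERRRERRERRERRRERRERRRERRERRRERRERRERRRER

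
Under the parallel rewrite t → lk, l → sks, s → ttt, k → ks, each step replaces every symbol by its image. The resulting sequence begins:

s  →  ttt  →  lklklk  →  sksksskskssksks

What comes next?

tttkstttksttttttkstttksttttttkstttksttt

Replace each of the 15 characters of sksksskskssksks in place — ttt ks ttt ks ttt ttt ks ttt ks ttt ttt ks ttt ks ttt — and concatenate.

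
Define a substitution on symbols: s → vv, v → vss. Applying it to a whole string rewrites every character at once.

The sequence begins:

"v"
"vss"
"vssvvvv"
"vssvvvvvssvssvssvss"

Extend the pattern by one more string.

vssvvvvvssvssvssvssvssvvvvvssvvvvvssvvvvvssvvvv

Applying the rule to each of the 19 symbols of vssvvvvvssvssvssvss gives the pieces vss vv vv vss vss vss vss vss vv vv vss vv vv vss vv vv vss vv vv, which concatenate to the answer.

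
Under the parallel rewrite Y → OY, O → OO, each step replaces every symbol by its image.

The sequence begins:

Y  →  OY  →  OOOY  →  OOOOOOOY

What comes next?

OOOOOOOOOOOOOOOY

Rewriting each symbol of OOOOOOOY: O→OO, O→OO, O→OO, O→OO, O→OO, O→OO, O→OO, Y→OY, which concatenates to OO OO OO OO OO OO OO OY.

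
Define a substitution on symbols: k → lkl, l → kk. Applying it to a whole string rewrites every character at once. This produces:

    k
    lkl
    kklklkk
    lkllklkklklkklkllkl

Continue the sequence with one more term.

Rewriting the 19 symbols of lkllklkklklkklkllkl one by one yields kk lkl kk kk lkl kk lkl lkl kk lkl kk lkl lkl kk lkl kk kk lkl kk; concatenated:

kklklkkkklklkklkllklkklklkklkllklkklklkkkklklkk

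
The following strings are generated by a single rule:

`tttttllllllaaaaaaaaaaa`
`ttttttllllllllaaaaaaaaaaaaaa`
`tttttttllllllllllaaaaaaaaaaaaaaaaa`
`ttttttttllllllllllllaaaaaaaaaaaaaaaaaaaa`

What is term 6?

ttttttttttllllllllllllllllaaaaaaaaaaaaaaaaaaaaaaaaaa

Term n consists of n+2 t's, followed by 2n l's, followed by 3n+2 a's, where the shown terms are n = 3, 4, 5, 6.
For term 6, n = 8, so the run lengths are 10, 16, 26.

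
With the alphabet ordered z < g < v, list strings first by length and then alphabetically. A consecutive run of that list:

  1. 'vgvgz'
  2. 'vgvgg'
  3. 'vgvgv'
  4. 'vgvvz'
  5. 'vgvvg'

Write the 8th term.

Stepping forward 3 times from vgvvg: vgvvg → vgvvv → vvzzz, then the target.

vvzzg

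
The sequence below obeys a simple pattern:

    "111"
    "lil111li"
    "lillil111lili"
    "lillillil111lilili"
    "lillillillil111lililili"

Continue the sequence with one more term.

Each term wraps the previous one in lil on the left and li on the right.
One more step from lillillillil111lililili gives the answer.

lillillillillil111lilililili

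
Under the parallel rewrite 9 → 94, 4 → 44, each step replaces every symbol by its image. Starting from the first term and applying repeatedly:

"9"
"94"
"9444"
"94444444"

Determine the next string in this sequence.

9444444444444444

Expanding 94444444: 9→94, 4→44, 4→44, 4→44, 4→44, 4→44, 4→44, 4→44. Concatenated: 94 44 44 44 44 44 44 44.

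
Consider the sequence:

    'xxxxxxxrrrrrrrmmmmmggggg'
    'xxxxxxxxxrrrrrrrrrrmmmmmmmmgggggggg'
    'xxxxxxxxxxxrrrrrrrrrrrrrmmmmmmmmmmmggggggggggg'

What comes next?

The n-th term is 2n+3 x's then 3n+1 r's then 3n-1 m's then 3n-1 g's, where the shown terms are n = 2, 3, 4.
For the next term, n = 5, so the run lengths are 13, 16, 14, 14.

xxxxxxxxxxxxxrrrrrrrrrrrrrrrrmmmmmmmmmmmmmmgggggggggggggg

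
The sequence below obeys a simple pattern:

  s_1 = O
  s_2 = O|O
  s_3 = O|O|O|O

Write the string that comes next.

s(k+1) = s(k)·|·s(k) — each term doubles the last with '|' between the halves.
So the next term is two copies of O|O|O|O with '|' between the halves.

O|O|O|O|O|O|O|O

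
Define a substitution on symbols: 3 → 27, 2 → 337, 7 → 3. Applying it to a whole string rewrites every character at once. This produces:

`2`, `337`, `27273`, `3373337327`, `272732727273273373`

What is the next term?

33733373273373337333732733732727327

φ(272732727273273373) expands symbol-by-symbol to 337 3 337 3 27 337 3 337 3 337 3 27 337 3 27 27 3 27; joining the 18 pieces gives the next term.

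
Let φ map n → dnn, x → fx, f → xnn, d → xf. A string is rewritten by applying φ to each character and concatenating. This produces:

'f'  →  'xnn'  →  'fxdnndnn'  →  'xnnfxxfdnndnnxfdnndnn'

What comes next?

Rewriting the 21 symbols of xnnfxxfdnndnnxfdnndnn one by one yields fx dnn dnn xnn fx fx xnn xf dnn dnn xf dnn dnn fx xnn xf dnn dnn xf dnn dnn; concatenated:

fxdnndnnxnnfxfxxnnxfdnndnnxfdnndnnfxxnnxfdnndnnxfdnndnn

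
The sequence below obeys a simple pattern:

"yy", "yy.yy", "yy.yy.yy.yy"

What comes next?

s(k+1) = s(k)·.·s(k) — each term doubles the last with '.' between the halves.
Doubling yy.yy.yy.yy with '.' between the halves:

yy.yy.yy.yy.yy.yy.yy.yy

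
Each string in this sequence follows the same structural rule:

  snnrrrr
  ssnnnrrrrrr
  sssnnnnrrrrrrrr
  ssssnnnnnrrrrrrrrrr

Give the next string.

sssssnnnnnnrrrrrrrrrrrr

The n-th term is n-1 s's then n n's then 2n r's, where the shown terms are n = 2, 3, 4, 5.
For the next term, n = 6, so the run lengths are 5, 6, 12.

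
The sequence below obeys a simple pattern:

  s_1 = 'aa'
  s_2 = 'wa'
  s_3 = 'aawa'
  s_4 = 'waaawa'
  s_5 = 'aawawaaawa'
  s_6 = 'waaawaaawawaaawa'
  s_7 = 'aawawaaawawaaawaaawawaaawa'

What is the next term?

From term 3 onward, concatenate the second-to-last term with the last: aa·wa = aawa, wa·aawa = waaawa, …
So term 8 is waaawaaawawaaawa·aawawaaawawaaawaaawawaaawa.

waaawaaawawaaawaaawawaaawawaaawaaawawaaawa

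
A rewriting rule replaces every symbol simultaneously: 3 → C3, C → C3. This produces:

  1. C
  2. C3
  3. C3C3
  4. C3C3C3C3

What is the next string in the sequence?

C3C3C3C3C3C3C3C3

Expanding C3C3C3C3: C→C3, 3→C3, C→C3, 3→C3, C→C3, 3→C3, C→C3, 3→C3. Concatenated: C3 C3 C3 C3 C3 C3 C3 C3.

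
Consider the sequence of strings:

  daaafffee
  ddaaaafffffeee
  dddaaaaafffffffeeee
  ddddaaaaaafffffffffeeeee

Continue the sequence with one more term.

dddddaaaaaaafffffffffffeeeeee

Each string has the form d^{n-1} a^{n+1} f^{2n-1} e^{n}, where the shown terms are n = 2, 3, 4, 5.
At n = 6 the blocks have lengths 5, 7, 11, 6.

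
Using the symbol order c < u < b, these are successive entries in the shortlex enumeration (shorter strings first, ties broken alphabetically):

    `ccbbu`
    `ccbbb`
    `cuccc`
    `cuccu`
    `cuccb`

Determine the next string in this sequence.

cucuc

Find the rightmost character of cuccb below b, bump it to the next letter, and reset everything to its right to c.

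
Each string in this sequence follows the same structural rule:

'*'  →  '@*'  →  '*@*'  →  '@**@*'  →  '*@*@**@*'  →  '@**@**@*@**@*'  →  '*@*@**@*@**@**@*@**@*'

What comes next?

@**@**@*@**@**@*@**@*@**@**@*@**@*

This is a Fibonacci-style word recurrence s(k) = s(k−2)·s(k−1): e.g. *·@* = *@*.
The next term joins @**@**@*@**@* and *@*@**@*@**@**@*@**@*.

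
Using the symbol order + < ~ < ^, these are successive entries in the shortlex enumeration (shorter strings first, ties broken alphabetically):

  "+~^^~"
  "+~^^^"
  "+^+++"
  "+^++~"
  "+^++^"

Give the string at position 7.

+^+~~

Stepping forward 2 times from +^++^: +^++^ → +^+~+, then the target.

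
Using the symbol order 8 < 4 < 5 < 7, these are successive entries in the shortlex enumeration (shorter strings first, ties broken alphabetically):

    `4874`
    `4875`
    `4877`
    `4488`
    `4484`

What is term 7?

4487

Continuing the enumeration 2 steps past 4484: 4484 → 4485 → (answer).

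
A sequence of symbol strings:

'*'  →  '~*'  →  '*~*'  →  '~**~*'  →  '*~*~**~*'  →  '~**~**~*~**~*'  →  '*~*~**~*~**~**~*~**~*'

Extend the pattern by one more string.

~**~**~*~**~**~*~**~*~**~**~*~**~*

This is a Fibonacci-style word recurrence s(k) = s(k−2)·s(k−1): e.g. *·~* = *~*.
So term 8 is ~**~**~*~**~*·*~*~**~*~**~**~*~**~*.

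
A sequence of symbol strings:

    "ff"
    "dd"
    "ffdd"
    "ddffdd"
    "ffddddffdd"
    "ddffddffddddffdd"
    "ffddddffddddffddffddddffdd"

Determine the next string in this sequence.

This is a Fibonacci-style word recurrence s(k) = s(k−2)·s(k−1): e.g. ff·dd = ffdd.
So term 8 is ddffddffddddffdd·ffddddffddddffddffddddffdd.

ddffddffddddffddffddddffddddffddffddddffdd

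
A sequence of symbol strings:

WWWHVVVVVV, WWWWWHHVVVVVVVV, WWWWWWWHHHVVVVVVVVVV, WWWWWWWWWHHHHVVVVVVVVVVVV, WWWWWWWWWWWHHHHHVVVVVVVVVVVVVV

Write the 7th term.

WWWWWWWWWWWWWWWHHHHHHHVVVVVVVVVVVVVVVVVV

Each string has the form W^{2n-1} H^{n-1} V^{2n+2}, where the shown terms are n = 2, 3, 4, 5, 6.
For term 7, n = 8, so the run lengths are 15, 7, 18.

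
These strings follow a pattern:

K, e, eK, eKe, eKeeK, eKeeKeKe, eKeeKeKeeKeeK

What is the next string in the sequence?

This is a Fibonacci-style word recurrence s(k) = s(k−1)·s(k−2): e.g. e·K = eK.
So term 8 is eKeeKeKeeKeeK·eKeeKeKe.

eKeeKeKeeKeeKeKeeKeKe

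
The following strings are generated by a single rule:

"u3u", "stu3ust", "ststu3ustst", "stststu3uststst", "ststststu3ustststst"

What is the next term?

Every step adds st to the front and st to the end of the previous string.
Applying this once more to ststststu3ustststst:

stststststu3uststststst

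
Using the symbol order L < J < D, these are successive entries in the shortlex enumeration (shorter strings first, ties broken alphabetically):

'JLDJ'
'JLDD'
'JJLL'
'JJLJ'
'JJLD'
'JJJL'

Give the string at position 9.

JJDL

Continuing the enumeration 3 steps past JJJL: JJJL → JJJJ → JJJD → (answer).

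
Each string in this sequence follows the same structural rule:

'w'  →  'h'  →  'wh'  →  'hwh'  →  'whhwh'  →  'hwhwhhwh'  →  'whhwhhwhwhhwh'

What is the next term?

hwhwhhwhwhhwhhwhwhhwh

Each term (from the third on) is the two preceding terms concatenated in order: term 3 = w·h = wh.
So term 8 is hwhwhhwh·whhwhhwhwhhwh.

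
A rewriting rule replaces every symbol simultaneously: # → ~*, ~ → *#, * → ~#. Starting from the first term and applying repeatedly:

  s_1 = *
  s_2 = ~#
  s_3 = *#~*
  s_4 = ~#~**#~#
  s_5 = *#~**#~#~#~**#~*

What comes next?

Replace each of the 16 characters of *#~**#~#~#~**#~* in place — ~# ~* *# ~# ~# ~* *# ~* *# ~* *# ~# ~# ~* *# ~# — and concatenate.

~#~**#~#~#~**#~**#~**#~#~#~**#~#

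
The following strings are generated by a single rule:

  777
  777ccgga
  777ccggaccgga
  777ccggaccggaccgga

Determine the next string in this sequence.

The strings grow by a fixed suffix ccgga each time.
So the next term is 777ccggaccggaccgga·ccgga.

777ccggaccggaccggaccgga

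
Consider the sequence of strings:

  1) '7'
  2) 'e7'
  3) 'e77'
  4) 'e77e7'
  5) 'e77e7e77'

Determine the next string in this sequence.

e77e7e77e77e7

This is a Fibonacci-style word recurrence s(k) = s(k−1)·s(k−2): e.g. e7·7 = e77.
So term 6 is e77e7e77·e77e7.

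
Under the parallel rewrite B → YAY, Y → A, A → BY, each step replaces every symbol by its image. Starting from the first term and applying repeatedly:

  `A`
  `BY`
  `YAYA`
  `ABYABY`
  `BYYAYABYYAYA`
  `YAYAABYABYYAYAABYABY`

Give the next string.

Rewriting the 20 symbols of YAYAABYABYYAYAABYABY one by one yields A BY A BY BY YAY A BY YAY A A BY A BY BY YAY A BY YAY A; concatenated:

ABYABYBYYAYABYYAYAABYABYBYYAYABYYAYA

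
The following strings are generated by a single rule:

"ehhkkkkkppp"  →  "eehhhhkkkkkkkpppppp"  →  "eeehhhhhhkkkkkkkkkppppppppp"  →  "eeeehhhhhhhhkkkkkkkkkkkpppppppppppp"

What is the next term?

The n-th term is n e's then 2n h's then 2n+3 k's then 3n p's (n = 1, 2, …).
At n = 5 the blocks have lengths 5, 10, 13, 15.

eeeeehhhhhhhhhhkkkkkkkkkkkkkppppppppppppppp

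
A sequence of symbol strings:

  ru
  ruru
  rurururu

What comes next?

rurururururururu

s(k+1) = s(k)·s(k) — each term doubles the last.
So the next term is two copies of rurururu.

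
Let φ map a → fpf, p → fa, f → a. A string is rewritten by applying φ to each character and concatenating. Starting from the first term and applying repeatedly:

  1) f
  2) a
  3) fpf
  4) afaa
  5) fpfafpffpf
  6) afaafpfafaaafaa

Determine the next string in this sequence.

Rewriting the 15 symbols of afaafpfafaaafaa one by one yields fpf a fpf fpf a fa a fpf a fpf fpf fpf a fpf fpf; concatenated:

fpfafpffpfafaafpfafpffpffpfafpffpf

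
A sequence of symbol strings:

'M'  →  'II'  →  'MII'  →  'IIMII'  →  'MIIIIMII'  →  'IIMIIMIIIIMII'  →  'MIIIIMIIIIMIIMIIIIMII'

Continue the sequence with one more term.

From term 3 onward, concatenate the second-to-last term with the last: M·II = MII, II·MII = IIMII, …
Continuing: IIMIIMIIIIMII · MIIIIMIIIIMIIMIIIIMII gives term 8.

IIMIIMIIIIMIIMIIIIMIIIIMIIMIIIIMII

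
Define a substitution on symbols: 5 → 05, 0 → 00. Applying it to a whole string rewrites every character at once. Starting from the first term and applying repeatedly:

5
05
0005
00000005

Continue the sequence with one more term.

0000000000000005

Expanding 00000005: 0→00, 0→00, 0→00, 0→00, 0→00, 0→00, 0→00, 5→05. Concatenated: 00 00 00 00 00 00 00 05.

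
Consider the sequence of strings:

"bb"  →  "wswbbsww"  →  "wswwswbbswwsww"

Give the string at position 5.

s(k+1) = wsw·s(k)·sww, so each term gains wsw as a prefix and sww as a suffix.
From wswwswbbswwsww, 2 further steps: wswwswbbswwsww → wswwswwswbbswwswwsww → (answer).

wswwswwswwswbbswwswwswwsww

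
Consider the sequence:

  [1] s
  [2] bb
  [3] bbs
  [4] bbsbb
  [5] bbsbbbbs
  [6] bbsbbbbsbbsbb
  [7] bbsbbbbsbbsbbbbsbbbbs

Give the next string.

bbsbbbbsbbsbbbbsbbbbsbbsbbbbsbbsbb

From term 3 onward, concatenate the last term with the second-to-last: bb·s = bbs, bbs·bb = bbsbb, …
Continuing: bbsbbbbsbbsbbbbsbbbbs · bbsbbbbsbbsbb gives term 8.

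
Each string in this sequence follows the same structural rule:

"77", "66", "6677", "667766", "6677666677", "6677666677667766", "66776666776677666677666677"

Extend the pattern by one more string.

This is a Fibonacci-style word recurrence s(k) = s(k−1)·s(k−2): e.g. 66·77 = 6677.
Continuing: 66776666776677666677666677 · 6677666677667766 gives term 8.

667766667766776666776666776677666677667766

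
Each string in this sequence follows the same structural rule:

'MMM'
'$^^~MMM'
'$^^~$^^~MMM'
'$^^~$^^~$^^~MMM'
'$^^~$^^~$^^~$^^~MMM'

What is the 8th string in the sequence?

$^^~$^^~$^^~$^^~$^^~$^^~$^^~MMM

Each term is the previous one with $^^~ prepended.
From $^^~$^^~$^^~$^^~MMM, 3 further steps: $^^~$^^~$^^~$^^~MMM → $^^~$^^~$^^~$^^~$^^~MMM → $^^~$^^~$^^~$^^~$^^~$^^~MMM → (answer).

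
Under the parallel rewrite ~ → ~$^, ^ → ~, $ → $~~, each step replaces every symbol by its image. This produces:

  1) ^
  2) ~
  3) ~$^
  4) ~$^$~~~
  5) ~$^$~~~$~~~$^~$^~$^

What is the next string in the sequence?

~$^$~~~$~~~$^~$^~$^$~~~$^~$^~$^$~~~~$^$~~~~$^$~~~

Applying the rule to each of the 19 symbols of ~$^$~~~$~~~$^~$^~$^ gives the pieces ~$^ $~~ ~ $~~ ~$^ ~$^ ~$^ $~~ ~$^ ~$^ ~$^ $~~ ~ ~$^ $~~ ~ ~$^ $~~ ~, which concatenate to the answer.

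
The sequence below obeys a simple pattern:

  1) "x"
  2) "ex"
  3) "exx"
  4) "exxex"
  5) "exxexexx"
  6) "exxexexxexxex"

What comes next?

From term 3 onward, concatenate the last term with the second-to-last: ex·x = exx, exx·ex = exxex, …
Continuing: exxexexxexxex · exxexexx gives term 7.

exxexexxexxexexxexexx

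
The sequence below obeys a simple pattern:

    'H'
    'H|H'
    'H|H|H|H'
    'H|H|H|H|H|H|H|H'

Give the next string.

s(k+1) = s(k)·|·s(k) — each term doubles the last with '|' between the halves.
One more doubling of H|H|H|H|H|H|H|H gives the answer.

H|H|H|H|H|H|H|H|H|H|H|H|H|H|H|H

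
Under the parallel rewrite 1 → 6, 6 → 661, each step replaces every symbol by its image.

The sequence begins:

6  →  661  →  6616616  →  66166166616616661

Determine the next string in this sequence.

Replace each of the 17 characters of 66166166616616661 in place — 661 661 6 661 661 6 661 661 661 6 661 661 6 661 661 661 6 — and concatenate.

66166166616616661661661666166166616616616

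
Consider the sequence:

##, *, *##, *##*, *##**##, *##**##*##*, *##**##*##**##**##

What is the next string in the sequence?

From term 3 onward, concatenate the last term with the second-to-last: *·## = *##, *##·* = *##*, …
The next term joins *##**##*##**##**## and *##**##*##*.

*##**##*##**##**##*##**##*##*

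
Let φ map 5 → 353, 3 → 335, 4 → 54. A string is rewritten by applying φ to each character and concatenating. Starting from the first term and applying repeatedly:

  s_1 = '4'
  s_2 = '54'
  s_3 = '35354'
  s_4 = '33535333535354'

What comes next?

33533535333535333533533535333535333535354

Replace each of the 14 characters of 33535333535354 in place — 335 335 353 335 353 335 335 335 353 335 353 335 353 54 — and concatenate.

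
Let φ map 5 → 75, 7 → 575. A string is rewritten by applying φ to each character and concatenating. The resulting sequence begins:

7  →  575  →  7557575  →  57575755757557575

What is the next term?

Replace each of the 17 characters of 57575755757557575 in place — 75 575 75 575 75 575 75 75 575 75 575 75 75 575 75 575 75 — and concatenate.

75575755757557575755757557575755757557575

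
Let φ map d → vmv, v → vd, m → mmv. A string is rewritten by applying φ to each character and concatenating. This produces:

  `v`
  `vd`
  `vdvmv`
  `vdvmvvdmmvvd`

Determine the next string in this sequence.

vdvmvvdmmvvdvdvmvmmvmmvvdvdvmv

Expanding vdvmvvdmmvvd: v→vd, d→vmv, v→vd, m→mmv, v→vd, v→vd, d→vmv, m→mmv, m→mmv, v→vd, v→vd, d→vmv. Concatenated: vd vmv vd mmv vd vd vmv mmv mmv vd vd vmv.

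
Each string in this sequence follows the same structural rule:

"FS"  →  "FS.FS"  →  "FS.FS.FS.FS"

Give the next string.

s(k+1) = s(k)·.·s(k) — each term doubles the last with '.' between the halves.
One more doubling of FS.FS.FS.FS gives the answer.

FS.FS.FS.FS.FS.FS.FS.FS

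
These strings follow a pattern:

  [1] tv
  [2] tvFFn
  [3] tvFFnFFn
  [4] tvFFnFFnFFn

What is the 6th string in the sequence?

tvFFnFFnFFnFFnFFn

Every step adds FFn to the end: s(k+1) = s(k)·FFn.
From tvFFnFFnFFn, 2 further steps: tvFFnFFnFFn → tvFFnFFnFFnFFn → (answer).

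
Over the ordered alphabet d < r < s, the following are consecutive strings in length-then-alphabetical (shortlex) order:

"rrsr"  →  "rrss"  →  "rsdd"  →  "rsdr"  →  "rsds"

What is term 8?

Continuing the enumeration 3 steps past rsds: rsds → rsrd → rsrr → (answer).

rsrs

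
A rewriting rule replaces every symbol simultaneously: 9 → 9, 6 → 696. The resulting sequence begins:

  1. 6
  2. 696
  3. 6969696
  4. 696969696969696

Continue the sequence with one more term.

6969696969696969696969696969696

Replace each of the 15 characters of 696969696969696 in place — 696 9 696 9 696 9 696 9 696 9 696 9 696 9 696 — and concatenate.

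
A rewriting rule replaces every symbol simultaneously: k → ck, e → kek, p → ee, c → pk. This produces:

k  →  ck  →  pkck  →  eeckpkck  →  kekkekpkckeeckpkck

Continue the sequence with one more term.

Rewriting the 18 symbols of kekkekpkckeeckpkck one by one yields ck kek ck ck kek ck ee ck pk ck kek kek pk ck ee ck pk ck; concatenated:

ckkekckckkekckeeckpkckkekkekpkckeeckpkck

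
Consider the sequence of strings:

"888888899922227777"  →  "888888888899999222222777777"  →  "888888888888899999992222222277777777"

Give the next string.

Each string has the form 8^{3n+1} 9^{2n-1} 2^{2n} 7^{2n}, where the shown terms are n = 2, 3, 4.
At n = 5 the blocks have lengths 16, 9, 10, 10.

888888888888888899999999922222222227777777777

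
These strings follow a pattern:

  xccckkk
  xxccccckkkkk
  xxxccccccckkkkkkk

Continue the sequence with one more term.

Term n consists of n x's, followed by 2n+1 c's, followed by 2n+1 k's (n = 1, 2, …).
Setting n = 4 gives 4, 9, 9 characters in each block.

xxxxccccccccckkkkkkkkk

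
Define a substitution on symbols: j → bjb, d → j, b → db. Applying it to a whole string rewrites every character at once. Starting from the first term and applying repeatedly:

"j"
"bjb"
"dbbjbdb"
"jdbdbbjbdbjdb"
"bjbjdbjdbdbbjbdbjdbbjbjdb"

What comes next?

Rewriting the 25 symbols of bjbjdbjdbdbbjbdbjdbbjbjdb one by one yields db bjb db bjb j db bjb j db j db db bjb db j db bjb j db db bjb db bjb j db; concatenated:

dbbjbdbbjbjdbbjbjdbjdbdbbjbdbjdbbjbjdbdbbjbdbbjbjdb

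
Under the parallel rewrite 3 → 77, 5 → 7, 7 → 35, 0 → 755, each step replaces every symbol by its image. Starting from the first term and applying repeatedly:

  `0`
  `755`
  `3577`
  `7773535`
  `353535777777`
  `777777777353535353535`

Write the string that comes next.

353535353535353535777777777777777777

Replace each of the 21 characters of 777777777353535353535 in place — 35 35 35 35 35 35 35 35 35 77 7 77 7 77 7 77 7 77 7 77 7 — and concatenate.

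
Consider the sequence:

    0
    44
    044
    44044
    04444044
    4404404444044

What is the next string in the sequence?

This is a Fibonacci-style word recurrence s(k) = s(k−2)·s(k−1): e.g. 0·44 = 044.
Continuing: 04444044 · 4404404444044 gives term 7.

044440444404404444044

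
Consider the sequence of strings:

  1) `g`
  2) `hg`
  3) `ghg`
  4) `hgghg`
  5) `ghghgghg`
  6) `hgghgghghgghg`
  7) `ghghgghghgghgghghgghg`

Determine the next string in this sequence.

hgghgghghgghgghghgghghgghgghghgghg

Each term (from the third on) is the two preceding terms concatenated in order: term 3 = g·hg = ghg.
The next term joins hgghgghghgghg and ghghgghghgghgghghgghg.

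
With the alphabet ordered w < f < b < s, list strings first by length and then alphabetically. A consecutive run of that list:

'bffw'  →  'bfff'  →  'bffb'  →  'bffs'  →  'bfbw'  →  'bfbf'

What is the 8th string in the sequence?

Stepping forward 2 times from bfbf: bfbf → bfbb, then the target.

bfbs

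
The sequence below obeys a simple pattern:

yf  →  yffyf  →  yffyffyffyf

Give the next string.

yffyffyffyffyffyffyffyf

Each string is two copies of the previous one joined by 'f'.
One more doubling of yffyffyffyf gives the answer.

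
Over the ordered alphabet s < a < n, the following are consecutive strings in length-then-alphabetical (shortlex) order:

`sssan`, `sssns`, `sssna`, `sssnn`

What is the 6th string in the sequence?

Advancing 2 positions from sssnn through sssnn → ssass reaches term 6.

ssasa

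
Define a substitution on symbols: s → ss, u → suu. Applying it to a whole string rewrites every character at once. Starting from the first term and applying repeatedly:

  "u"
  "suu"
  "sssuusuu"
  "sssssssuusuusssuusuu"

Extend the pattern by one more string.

sssssssssssssssuusuusssuusuusssssssuusuusssuusuu

Replace each of the 20 characters of sssssssuusuusssuusuu in place — ss ss ss ss ss ss ss suu suu ss suu suu ss ss ss suu suu ss suu suu — and concatenate.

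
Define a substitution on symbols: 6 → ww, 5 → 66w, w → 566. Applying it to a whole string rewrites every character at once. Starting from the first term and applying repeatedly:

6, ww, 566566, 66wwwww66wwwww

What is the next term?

wwww566566566566566wwww566566566566566

φ(66wwwww66wwwww) expands symbol-by-symbol to ww ww 566 566 566 566 566 ww ww 566 566 566 566 566; joining the 14 pieces gives the next term.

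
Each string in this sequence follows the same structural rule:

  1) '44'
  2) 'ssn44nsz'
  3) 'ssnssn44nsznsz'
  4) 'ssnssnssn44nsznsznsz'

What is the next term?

Every step adds ssn to the front and nsz to the end of the previous string.
So the next term is ssn·ssnssnssn44nsznsznsz·nsz.

ssnssnssnssn44nsznsznsznsz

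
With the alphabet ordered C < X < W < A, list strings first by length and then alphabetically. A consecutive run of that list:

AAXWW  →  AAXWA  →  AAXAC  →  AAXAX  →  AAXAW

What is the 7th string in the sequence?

Stepping forward 2 times from AAXAW: AAXAW → AAXAA, then the target.

AAWCC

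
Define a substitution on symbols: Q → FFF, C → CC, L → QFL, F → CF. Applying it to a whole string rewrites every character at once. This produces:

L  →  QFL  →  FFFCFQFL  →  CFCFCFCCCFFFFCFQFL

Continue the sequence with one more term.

Applying the rule to each of the 18 symbols of CFCFCFCCCFFFFCFQFL gives the pieces CC CF CC CF CC CF CC CC CC CF CF CF CF CC CF FFF CF QFL, which concatenate to the answer.

CCCFCCCFCCCFCCCCCCCFCFCFCFCCCFFFFCFQFL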